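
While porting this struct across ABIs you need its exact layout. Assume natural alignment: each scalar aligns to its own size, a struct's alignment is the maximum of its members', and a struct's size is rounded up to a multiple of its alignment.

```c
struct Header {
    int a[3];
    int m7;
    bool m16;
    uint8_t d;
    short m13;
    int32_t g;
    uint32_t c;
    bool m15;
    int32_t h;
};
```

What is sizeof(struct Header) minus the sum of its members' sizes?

3

@0: a [12B, align 4] → 12
@12: m7 [4B, align 4] → 16
@16: m16 [1B, align 1] → 17
@17: d [1B, align 1] → 18
@18: m13 [2B, align 2] → 20
@20: g [4B, align 4] → 24
@24: c [4B, align 4] → 28
@28: m15 [1B, align 1] → 29
+3 pad (align 4)
@32: h [4B, align 4] → 36
size 36, align 4
data bytes 33, size 36 → padding 3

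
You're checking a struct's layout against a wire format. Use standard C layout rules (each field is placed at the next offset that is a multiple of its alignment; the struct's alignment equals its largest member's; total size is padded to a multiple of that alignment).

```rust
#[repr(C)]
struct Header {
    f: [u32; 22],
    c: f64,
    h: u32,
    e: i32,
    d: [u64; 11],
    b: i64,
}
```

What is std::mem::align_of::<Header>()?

8

member alignments: f=4, c=8, h=4, e=4, d=8, b=8
max = 8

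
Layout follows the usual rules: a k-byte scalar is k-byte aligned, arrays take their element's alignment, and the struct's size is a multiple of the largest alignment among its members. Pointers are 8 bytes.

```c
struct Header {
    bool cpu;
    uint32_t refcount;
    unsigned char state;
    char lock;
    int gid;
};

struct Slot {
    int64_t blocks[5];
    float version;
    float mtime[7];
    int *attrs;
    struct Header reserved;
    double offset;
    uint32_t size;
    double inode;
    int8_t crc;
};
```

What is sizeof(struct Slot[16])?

Header: 0..1  cpu  (1B, 1-aligned); 1..4  -- padding (3B); 4..8  refcount  (4B, 4-aligned); 8..9  state  (1B, 1-aligned); 9..10  lock  (1B, 1-aligned); 10..12  -- padding (2B); 12..16  gid  (4B, 4-aligned); sizeof = 16, alignof = 4
0..40  blocks  (40B, 8-aligned)
40..44  version  (4B, 4-aligned)
44..72  mtime  (28B, 4-aligned)
72..80  attrs  (8B, 8-aligned)
80..96  reserved  (16B, 4-aligned)
96..104  offset  (8B, 8-aligned)
104..108  size  (4B, 4-aligned)
108..112  -- padding (4B)
112..120  inode  (8B, 8-aligned)
120..121  crc  (1B, 1-aligned)
121..128  -- tail padding (7B)
sizeof = 128, alignof = 8
array of 16: 16 × 128 = 2048

2048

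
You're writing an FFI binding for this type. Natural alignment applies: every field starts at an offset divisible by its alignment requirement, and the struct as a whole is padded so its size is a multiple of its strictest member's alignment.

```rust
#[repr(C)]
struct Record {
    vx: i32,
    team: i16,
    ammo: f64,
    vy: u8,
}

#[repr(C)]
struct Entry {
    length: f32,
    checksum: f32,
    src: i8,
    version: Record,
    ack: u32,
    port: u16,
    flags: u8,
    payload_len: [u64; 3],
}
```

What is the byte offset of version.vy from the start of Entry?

Record: @0: vx [4B, align 4] → 4; @4: team [2B, align 2] → 6; +2 pad (align 8); @8: ammo [8B, align 8] → 16; @16: vy [1B, align 1] → 17; +7 tail pad (align 8); size 24, align 8
@0: length [4B, align 4] → 4
@4: checksum [4B, align 4] → 8
@8: src [1B, align 1] → 9
+7 pad (align 8)
@16: version [24B, align 8] → 40
within Record: vy at 16
16 + 16 = 32

32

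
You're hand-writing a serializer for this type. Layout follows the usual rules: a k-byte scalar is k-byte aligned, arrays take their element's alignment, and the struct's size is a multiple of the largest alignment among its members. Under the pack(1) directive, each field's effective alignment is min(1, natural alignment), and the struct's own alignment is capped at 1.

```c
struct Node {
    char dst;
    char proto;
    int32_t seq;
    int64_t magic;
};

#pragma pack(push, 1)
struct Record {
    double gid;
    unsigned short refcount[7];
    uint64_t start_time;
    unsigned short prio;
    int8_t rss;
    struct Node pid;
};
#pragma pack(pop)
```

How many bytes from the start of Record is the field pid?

Node: 0..1  dst  (1B, 1-aligned); 1..2  proto  (1B, 1-aligned); 2..4  -- padding (2B); 4..8  seq  (4B, 4-aligned); 8..16  magic  (8B, 8-aligned); sizeof = 16, alignof = 8
0..8  gid  (8B, 1-aligned)
8..22  refcount  (14B, 1-aligned)
22..30  start_time  (8B, 1-aligned)
30..32  prio  (2B, 1-aligned)
32..33  rss  (1B, 1-aligned)
33..49  pid  (16B, 1-aligned)

33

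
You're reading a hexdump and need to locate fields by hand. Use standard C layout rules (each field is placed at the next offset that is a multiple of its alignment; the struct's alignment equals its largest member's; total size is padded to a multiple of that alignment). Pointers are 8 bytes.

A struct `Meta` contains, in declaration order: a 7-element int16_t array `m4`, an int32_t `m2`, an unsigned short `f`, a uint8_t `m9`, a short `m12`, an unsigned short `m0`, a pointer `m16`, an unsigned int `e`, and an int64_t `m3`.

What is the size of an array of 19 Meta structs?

1064

0..14  m4  (14B, 2-aligned)
14..16  -- padding (2B)
16..20  m2  (4B, 4-aligned)
20..22  f  (2B, 2-aligned)
22..23  m9  (1B, 1-aligned)
23..24  -- padding (1B)
24..26  m12  (2B, 2-aligned)
26..28  m0  (2B, 2-aligned)
28..32  -- padding (4B)
32..40  m16  (8B, 8-aligned)
40..44  e  (4B, 4-aligned)
44..48  -- padding (4B)
48..56  m3  (8B, 8-aligned)
sizeof = 56, alignof = 8
array of 19: 19 × 56 = 1064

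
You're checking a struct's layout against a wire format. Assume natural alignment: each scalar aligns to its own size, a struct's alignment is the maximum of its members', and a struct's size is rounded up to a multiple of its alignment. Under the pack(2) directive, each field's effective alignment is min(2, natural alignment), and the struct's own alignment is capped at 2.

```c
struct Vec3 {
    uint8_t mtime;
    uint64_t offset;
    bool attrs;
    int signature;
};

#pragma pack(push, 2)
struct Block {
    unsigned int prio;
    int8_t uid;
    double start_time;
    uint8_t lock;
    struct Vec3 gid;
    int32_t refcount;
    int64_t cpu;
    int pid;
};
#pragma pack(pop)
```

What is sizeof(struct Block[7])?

392

Vec3: mtime at 0 (size 1, align 1) → ends 1; pad 7 to align 8 for offset; offset at 8 (size 8, align 8) → ends 16; attrs at 16 (size 1, align 1) → ends 17; pad 3 to align 4 for signature; signature at 20 (size 4, align 4) → ends 24; total 24 bytes, alignment 8
prio at 0 (size 4, align 2) → ends 4
uid at 4 (size 1, align 1) → ends 5
pad 1 to align 2 for start_time
start_time at 6 (size 8, align 2) → ends 14
lock at 14 (size 1, align 1) → ends 15
pad 1 to align 2 for gid
gid at 16 (size 24, align 2) → ends 40
refcount at 40 (size 4, align 2) → ends 44
cpu at 44 (size 8, align 2) → ends 52
pid at 52 (size 4, align 2) → ends 56
total 56 bytes, alignment 2
array of 7: 7 × 56 = 392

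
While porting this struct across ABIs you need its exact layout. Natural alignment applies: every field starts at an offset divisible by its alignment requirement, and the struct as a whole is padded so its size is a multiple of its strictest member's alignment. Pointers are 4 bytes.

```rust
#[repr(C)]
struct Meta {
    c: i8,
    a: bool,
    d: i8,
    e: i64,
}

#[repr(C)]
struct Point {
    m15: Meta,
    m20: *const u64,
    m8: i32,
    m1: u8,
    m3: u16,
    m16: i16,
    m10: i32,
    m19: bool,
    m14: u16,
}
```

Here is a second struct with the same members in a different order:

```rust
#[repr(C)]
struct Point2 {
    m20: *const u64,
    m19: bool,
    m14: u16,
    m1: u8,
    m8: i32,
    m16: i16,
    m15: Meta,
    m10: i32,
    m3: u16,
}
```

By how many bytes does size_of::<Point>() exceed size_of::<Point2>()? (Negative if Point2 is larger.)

Meta: c at 0 (size 1, align 1) → ends 1; a at 1 (size 1, align 1) → ends 2; d at 2 (size 1, align 1) → ends 3; pad 5 to align 8 for e; e at 8 (size 8, align 8) → ends 16; total 16 bytes, alignment 8
m15 at 0 (size 16, align 8) → ends 16
m20 at 16 (size 4, align 4) → ends 20
m8 at 20 (size 4, align 4) → ends 24
m1 at 24 (size 1, align 1) → ends 25
pad 1 to align 2 for m3
m3 at 26 (size 2, align 2) → ends 28
m16 at 28 (size 2, align 2) → ends 30
pad 2 to align 4 for m10
m10 at 32 (size 4, align 4) → ends 36
m19 at 36 (size 1, align 1) → ends 37
pad 1 to align 2 for m14
m14 at 38 (size 2, align 2) → ends 40
total 40 bytes, alignment 8
— Point2 —
m20 at 0 (size 4, align 4) → ends 4
m19 at 4 (size 1, align 1) → ends 5
pad 1 to align 2 for m14
m14 at 6 (size 2, align 2) → ends 8
m1 at 8 (size 1, align 1) → ends 9
pad 3 to align 4 for m8
m8 at 12 (size 4, align 4) → ends 16
m16 at 16 (size 2, align 2) → ends 18
pad 6 to align 8 for m15
m15 at 24 (size 16, align 8) → ends 40
m10 at 40 (size 4, align 4) → ends 44
m3 at 44 (size 2, align 2) → ends 46
tail pad 2 to reach multiple of 8
total 48 bytes, alignment 8
40 − 48 = -8

-8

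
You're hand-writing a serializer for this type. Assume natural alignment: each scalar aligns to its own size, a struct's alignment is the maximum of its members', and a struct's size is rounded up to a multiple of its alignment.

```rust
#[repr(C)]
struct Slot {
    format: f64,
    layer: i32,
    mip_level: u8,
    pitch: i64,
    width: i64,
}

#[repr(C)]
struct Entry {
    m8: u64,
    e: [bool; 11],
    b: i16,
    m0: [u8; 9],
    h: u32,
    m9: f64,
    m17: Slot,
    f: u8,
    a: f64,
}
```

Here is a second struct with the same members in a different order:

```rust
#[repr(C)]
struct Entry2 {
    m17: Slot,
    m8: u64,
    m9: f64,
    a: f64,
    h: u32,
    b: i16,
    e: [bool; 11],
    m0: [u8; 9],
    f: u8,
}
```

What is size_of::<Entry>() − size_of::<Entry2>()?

8

Slot: 0..8  format  (8B, 8-aligned); 8..12  layer  (4B, 4-aligned); 12..13  mip_level  (1B, 1-aligned); 13..16  -- padding (3B); 16..24  pitch  (8B, 8-aligned); 24..32  width  (8B, 8-aligned); sizeof = 32, alignof = 8
0..8  m8  (8B, 8-aligned)
8..19  e  (11B, 1-aligned)
19..20  -- padding (1B)
20..22  b  (2B, 2-aligned)
22..31  m0  (9B, 1-aligned)
31..32  -- padding (1B)
32..36  h  (4B, 4-aligned)
36..40  -- padding (4B)
40..48  m9  (8B, 8-aligned)
48..80  m17  (32B, 8-aligned)
80..81  f  (1B, 1-aligned)
81..88  -- padding (7B)
88..96  a  (8B, 8-aligned)
sizeof = 96, alignof = 8
— Entry2 —
0..32  m17  (32B, 8-aligned)
32..40  m8  (8B, 8-aligned)
40..48  m9  (8B, 8-aligned)
48..56  a  (8B, 8-aligned)
56..60  h  (4B, 4-aligned)
60..62  b  (2B, 2-aligned)
62..73  e  (11B, 1-aligned)
73..82  m0  (9B, 1-aligned)
82..83  f  (1B, 1-aligned)
83..88  -- tail padding (5B)
sizeof = 88, alignof = 8
96 − 88 = 8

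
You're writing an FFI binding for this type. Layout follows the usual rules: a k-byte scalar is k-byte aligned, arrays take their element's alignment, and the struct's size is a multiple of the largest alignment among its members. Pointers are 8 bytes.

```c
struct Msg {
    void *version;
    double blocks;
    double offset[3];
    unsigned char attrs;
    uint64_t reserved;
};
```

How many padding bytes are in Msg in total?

7

0..8  version  (8B, 8-aligned)
8..16  blocks  (8B, 8-aligned)
16..40  offset  (24B, 8-aligned)
40..41  attrs  (1B, 1-aligned)
41..48  -- padding (7B)
48..56  reserved  (8B, 8-aligned)
sizeof = 56, alignof = 8
data bytes 49, size 56 → padding 7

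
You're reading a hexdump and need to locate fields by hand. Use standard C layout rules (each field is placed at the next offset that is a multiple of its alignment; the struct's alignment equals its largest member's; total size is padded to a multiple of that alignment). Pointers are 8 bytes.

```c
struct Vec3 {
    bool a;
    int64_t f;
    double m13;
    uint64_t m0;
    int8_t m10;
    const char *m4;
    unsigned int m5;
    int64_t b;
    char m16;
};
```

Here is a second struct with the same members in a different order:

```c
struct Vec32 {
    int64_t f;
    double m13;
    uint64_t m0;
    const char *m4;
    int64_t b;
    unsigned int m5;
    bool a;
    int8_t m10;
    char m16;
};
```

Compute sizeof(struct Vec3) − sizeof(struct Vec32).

24

0..1  a  (1B, 1-aligned)
1..8  -- padding (7B)
8..16  f  (8B, 8-aligned)
16..24  m13  (8B, 8-aligned)
24..32  m0  (8B, 8-aligned)
32..33  m10  (1B, 1-aligned)
33..40  -- padding (7B)
40..48  m4  (8B, 8-aligned)
48..52  m5  (4B, 4-aligned)
52..56  -- padding (4B)
56..64  b  (8B, 8-aligned)
64..65  m16  (1B, 1-aligned)
65..72  -- tail padding (7B)
sizeof = 72, alignof = 8
— Vec32 —
0..8  f  (8B, 8-aligned)
8..16  m13  (8B, 8-aligned)
16..24  m0  (8B, 8-aligned)
24..32  m4  (8B, 8-aligned)
32..40  b  (8B, 8-aligned)
40..44  m5  (4B, 4-aligned)
44..45  a  (1B, 1-aligned)
45..46  m10  (1B, 1-aligned)
46..47  m16  (1B, 1-aligned)
47..48  -- tail padding (1B)
sizeof = 48, alignof = 8
72 − 48 = 24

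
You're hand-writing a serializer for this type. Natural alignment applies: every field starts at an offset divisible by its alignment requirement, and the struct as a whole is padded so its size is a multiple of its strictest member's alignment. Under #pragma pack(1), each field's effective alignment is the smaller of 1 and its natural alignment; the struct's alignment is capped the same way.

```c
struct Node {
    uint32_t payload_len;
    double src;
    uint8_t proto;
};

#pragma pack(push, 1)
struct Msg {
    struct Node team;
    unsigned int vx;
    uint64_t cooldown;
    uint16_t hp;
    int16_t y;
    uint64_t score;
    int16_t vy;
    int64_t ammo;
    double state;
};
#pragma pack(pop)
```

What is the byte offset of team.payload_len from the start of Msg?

Node: payload_len at 0 (size 4, align 4) → ends 4; pad 4 to align 8 for src; src at 8 (size 8, align 8) → ends 16; proto at 16 (size 1, align 1) → ends 17; tail pad 7 to reach multiple of 8; total 24 bytes, alignment 8
team at 0 (size 24, align 1) → ends 24
within Node: payload_len at 0
0 + 0 = 0

0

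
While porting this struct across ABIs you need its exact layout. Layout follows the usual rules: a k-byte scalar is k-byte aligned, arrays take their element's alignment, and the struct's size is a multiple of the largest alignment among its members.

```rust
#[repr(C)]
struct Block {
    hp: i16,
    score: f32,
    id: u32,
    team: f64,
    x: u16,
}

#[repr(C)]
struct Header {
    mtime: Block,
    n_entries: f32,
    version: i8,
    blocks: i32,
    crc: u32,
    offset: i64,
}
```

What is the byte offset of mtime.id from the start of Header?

Block: hp at 0 (size 2, align 2) → ends 2; pad 2 to align 4 for score; score at 4 (size 4, align 4) → ends 8; id at 8 (size 4, align 4) → ends 12; pad 4 to align 8 for team; team at 16 (size 8, align 8) → ends 24; x at 24 (size 2, align 2) → ends 26; tail pad 6 to reach multiple of 8; total 32 bytes, alignment 8
mtime at 0 (size 32, align 8) → ends 32
within Block: id at 8
0 + 8 = 8

8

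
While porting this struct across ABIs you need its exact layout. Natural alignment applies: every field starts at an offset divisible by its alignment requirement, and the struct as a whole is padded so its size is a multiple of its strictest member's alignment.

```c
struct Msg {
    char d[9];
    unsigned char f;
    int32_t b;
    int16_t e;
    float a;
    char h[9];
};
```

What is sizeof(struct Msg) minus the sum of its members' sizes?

@0: d [9B, align 1] → 9
@9: f [1B, align 1] → 10
+2 pad (align 4)
@12: b [4B, align 4] → 16
@16: e [2B, align 2] → 18
+2 pad (align 4)
@20: a [4B, align 4] → 24
@24: h [9B, align 1] → 33
+3 tail pad (align 4)
size 36, align 4
data bytes 29, size 36 → padding 7

7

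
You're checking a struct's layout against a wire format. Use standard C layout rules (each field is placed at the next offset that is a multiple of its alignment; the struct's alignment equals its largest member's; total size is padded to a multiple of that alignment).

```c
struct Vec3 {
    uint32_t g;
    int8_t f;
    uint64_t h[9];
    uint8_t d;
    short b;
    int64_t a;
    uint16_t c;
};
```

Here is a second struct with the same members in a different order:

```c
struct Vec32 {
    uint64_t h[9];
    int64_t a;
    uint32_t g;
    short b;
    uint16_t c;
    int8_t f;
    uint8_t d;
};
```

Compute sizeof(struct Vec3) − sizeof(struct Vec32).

8

g at 0 (size 4, align 4) → ends 4
f at 4 (size 1, align 1) → ends 5
pad 3 to align 8 for h
h at 8 (size 72, align 8) → ends 80
d at 80 (size 1, align 1) → ends 81
pad 1 to align 2 for b
b at 82 (size 2, align 2) → ends 84
pad 4 to align 8 for a
a at 88 (size 8, align 8) → ends 96
c at 96 (size 2, align 2) → ends 98
tail pad 6 to reach multiple of 8
total 104 bytes, alignment 8
— Vec32 —
h at 0 (size 72, align 8) → ends 72
a at 72 (size 8, align 8) → ends 80
g at 80 (size 4, align 4) → ends 84
b at 84 (size 2, align 2) → ends 86
c at 86 (size 2, align 2) → ends 88
f at 88 (size 1, align 1) → ends 89
d at 89 (size 1, align 1) → ends 90
tail pad 6 to reach multiple of 8
total 96 bytes, alignment 8
104 − 96 = 8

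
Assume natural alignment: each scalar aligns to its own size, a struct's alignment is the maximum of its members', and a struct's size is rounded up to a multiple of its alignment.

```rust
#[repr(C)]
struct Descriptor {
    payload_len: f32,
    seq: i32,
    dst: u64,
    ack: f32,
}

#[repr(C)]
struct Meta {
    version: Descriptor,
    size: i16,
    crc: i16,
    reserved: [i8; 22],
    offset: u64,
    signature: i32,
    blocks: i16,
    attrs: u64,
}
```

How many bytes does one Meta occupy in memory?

Descriptor: @0: payload_len [4B, align 4] → 4; @4: seq [4B, align 4] → 8; @8: dst [8B, align 8] → 16; @16: ack [4B, align 4] → 20; +4 tail pad (align 8); size 24, align 8
@0: version [24B, align 8] → 24
@24: size [2B, align 2] → 26
@26: crc [2B, align 2] → 28
@28: reserved [22B, align 1] → 50
+6 pad (align 8)
@56: offset [8B, align 8] → 64
@64: signature [4B, align 4] → 68
@68: blocks [2B, align 2] → 70
+2 pad (align 8)
@72: attrs [8B, align 8] → 80
size 80, align 8

80 bytes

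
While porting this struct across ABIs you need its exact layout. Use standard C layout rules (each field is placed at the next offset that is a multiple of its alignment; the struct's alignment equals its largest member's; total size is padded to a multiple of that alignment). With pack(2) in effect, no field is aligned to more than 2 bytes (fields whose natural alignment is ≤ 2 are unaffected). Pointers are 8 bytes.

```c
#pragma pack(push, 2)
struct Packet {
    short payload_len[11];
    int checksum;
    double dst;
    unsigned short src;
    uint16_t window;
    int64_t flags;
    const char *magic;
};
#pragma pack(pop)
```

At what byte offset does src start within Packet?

@0: payload_len [22B, align 2] → 22
@22: checksum [4B, align 2] → 26
@26: dst [8B, align 2] → 34
@34: src [2B, align 2] → 36

34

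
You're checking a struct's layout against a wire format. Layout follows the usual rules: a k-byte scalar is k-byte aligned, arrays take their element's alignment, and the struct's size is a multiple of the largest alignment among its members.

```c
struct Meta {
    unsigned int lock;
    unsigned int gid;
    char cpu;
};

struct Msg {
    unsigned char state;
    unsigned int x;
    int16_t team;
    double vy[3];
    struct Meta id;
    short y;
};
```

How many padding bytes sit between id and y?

Meta: @0: lock [4B, align 4] → 4; @4: gid [4B, align 4] → 8; @8: cpu [1B, align 1] → 9; +3 tail pad (align 4); size 12, align 4
@0: state [1B, align 1] → 1
+3 pad (align 4)
@4: x [4B, align 4] → 8
@8: team [2B, align 2] → 10
+6 pad (align 8)
@16: vy [24B, align 8] → 40
@40: id [12B, align 4] → 52
@52: y [2B, align 2] → 54

0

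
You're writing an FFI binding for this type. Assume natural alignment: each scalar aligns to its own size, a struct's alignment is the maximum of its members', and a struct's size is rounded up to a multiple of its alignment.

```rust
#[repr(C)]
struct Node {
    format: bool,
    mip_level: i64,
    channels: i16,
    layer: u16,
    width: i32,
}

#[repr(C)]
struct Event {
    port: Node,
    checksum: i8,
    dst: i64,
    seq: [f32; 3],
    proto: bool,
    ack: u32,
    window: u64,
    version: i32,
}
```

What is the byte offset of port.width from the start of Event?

20

Node: 0..1  format  (1B, 1-aligned); 1..8  -- padding (7B); 8..16  mip_level  (8B, 8-aligned); 16..18  channels  (2B, 2-aligned); 18..20  layer  (2B, 2-aligned); 20..24  width  (4B, 4-aligned); sizeof = 24, alignof = 8
0..24  port  (24B, 8-aligned)
within Node: width at 20
0 + 20 = 20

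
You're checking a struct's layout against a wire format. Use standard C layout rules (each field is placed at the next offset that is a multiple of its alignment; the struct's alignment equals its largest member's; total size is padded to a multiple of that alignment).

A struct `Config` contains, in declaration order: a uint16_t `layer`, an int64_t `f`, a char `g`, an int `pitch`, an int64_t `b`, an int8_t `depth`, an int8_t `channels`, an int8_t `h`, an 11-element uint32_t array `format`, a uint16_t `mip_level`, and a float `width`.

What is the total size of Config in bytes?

88 bytes

@0: layer [2B, align 2] → 2
+6 pad (align 8)
@8: f [8B, align 8] → 16
@16: g [1B, align 1] → 17
+3 pad (align 4)
@20: pitch [4B, align 4] → 24
@24: b [8B, align 8] → 32
@32: depth [1B, align 1] → 33
@33: channels [1B, align 1] → 34
@34: h [1B, align 1] → 35
+1 pad (align 4)
@36: format [44B, align 4] → 80
@80: mip_level [2B, align 2] → 82
+2 pad (align 4)
@84: width [4B, align 4] → 88
size 88, align 8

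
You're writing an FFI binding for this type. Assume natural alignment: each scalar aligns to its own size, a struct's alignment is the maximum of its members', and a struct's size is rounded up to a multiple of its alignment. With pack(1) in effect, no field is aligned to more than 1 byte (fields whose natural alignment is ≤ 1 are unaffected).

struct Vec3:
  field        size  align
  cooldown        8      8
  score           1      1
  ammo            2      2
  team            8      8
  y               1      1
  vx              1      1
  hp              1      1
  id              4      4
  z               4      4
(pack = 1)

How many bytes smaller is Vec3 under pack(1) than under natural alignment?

natural layout:
  cooldown at 0 (size 8, align 8) → ends 8
  score at 8 (size 1, align 1) → ends 9
  pad 1 to align 2 for ammo
  ammo at 10 (size 2, align 2) → ends 12
  pad 4 to align 8 for team
  team at 16 (size 8, align 8) → ends 24
  y at 24 (size 1, align 1) → ends 25
  vx at 25 (size 1, align 1) → ends 26
  hp at 26 (size 1, align 1) → ends 27
  pad 1 to align 4 for id
  id at 28 (size 4, align 4) → ends 32
  z at 32 (size 4, align 4) → ends 36
  tail pad 4 to reach multiple of 8
  total 40 bytes, alignment 8
packed(1) layout:
  cooldown at 0 (size 8, align 1) → ends 8
  score at 8 (size 1, align 1) → ends 9
  ammo at 9 (size 2, align 1) → ends 11
  team at 11 (size 8, align 1) → ends 19
  y at 19 (size 1, align 1) → ends 20
  vx at 20 (size 1, align 1) → ends 21
  hp at 21 (size 1, align 1) → ends 22
  id at 22 (size 4, align 1) → ends 26
  z at 26 (size 4, align 1) → ends 30
  total 30 bytes, alignment 1
40 − 30 = 10

10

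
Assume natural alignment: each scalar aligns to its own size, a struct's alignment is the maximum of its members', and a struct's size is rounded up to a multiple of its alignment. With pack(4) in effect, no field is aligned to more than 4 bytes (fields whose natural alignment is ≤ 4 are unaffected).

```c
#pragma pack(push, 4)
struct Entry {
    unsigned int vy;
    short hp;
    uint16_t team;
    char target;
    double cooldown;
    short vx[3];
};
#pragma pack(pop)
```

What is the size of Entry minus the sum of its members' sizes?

5

0..4  vy  (4B, 4-aligned)
4..6  hp  (2B, 2-aligned)
6..8  team  (2B, 2-aligned)
8..9  target  (1B, 1-aligned)
9..12  -- padding (3B)
12..20  cooldown  (8B, 4-aligned)
20..26  vx  (6B, 2-aligned)
26..28  -- tail padding (2B)
sizeof = 28, alignof = 4
data bytes 23, size 28 → padding 5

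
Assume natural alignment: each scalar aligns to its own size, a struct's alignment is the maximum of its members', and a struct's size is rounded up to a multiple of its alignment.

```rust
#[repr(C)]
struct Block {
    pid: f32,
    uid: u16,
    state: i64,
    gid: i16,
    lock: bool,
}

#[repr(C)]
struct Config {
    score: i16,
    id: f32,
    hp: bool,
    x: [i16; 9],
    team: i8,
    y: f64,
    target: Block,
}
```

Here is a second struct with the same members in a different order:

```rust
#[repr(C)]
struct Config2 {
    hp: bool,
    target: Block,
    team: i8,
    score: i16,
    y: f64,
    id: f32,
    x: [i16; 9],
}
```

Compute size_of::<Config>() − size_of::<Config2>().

-8

Block: pid at 0 (size 4, align 4) → ends 4; uid at 4 (size 2, align 2) → ends 6; pad 2 to align 8 for state; state at 8 (size 8, align 8) → ends 16; gid at 16 (size 2, align 2) → ends 18; lock at 18 (size 1, align 1) → ends 19; tail pad 5 to reach multiple of 8; total 24 bytes, alignment 8
score at 0 (size 2, align 2) → ends 2
pad 2 to align 4 for id
id at 4 (size 4, align 4) → ends 8
hp at 8 (size 1, align 1) → ends 9
pad 1 to align 2 for x
x at 10 (size 18, align 2) → ends 28
team at 28 (size 1, align 1) → ends 29
pad 3 to align 8 for y
y at 32 (size 8, align 8) → ends 40
target at 40 (size 24, align 8) → ends 64
total 64 bytes, alignment 8
— Config2 —
hp at 0 (size 1, align 1) → ends 1
pad 7 to align 8 for target
target at 8 (size 24, align 8) → ends 32
team at 32 (size 1, align 1) → ends 33
pad 1 to align 2 for score
score at 34 (size 2, align 2) → ends 36
pad 4 to align 8 for y
y at 40 (size 8, align 8) → ends 48
id at 48 (size 4, align 4) → ends 52
x at 52 (size 18, align 2) → ends 70
tail pad 2 to reach multiple of 8
total 72 bytes, alignment 8
64 − 72 = -8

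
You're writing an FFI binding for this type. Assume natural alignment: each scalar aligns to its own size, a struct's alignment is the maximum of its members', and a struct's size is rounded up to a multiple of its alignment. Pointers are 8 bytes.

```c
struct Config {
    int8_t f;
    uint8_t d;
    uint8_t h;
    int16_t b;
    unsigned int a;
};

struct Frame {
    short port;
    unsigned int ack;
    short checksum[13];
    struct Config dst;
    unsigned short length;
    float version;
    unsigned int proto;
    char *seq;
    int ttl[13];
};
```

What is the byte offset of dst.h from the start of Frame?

Config: f at 0 (size 1, align 1) → ends 1; d at 1 (size 1, align 1) → ends 2; h at 2 (size 1, align 1) → ends 3; pad 1 to align 2 for b; b at 4 (size 2, align 2) → ends 6; pad 2 to align 4 for a; a at 8 (size 4, align 4) → ends 12; total 12 bytes, alignment 4
port at 0 (size 2, align 2) → ends 2
pad 2 to align 4 for ack
ack at 4 (size 4, align 4) → ends 8
checksum at 8 (size 26, align 2) → ends 34
pad 2 to align 4 for dst
dst at 36 (size 12, align 4) → ends 48
within Config: h at 2
36 + 2 = 38

38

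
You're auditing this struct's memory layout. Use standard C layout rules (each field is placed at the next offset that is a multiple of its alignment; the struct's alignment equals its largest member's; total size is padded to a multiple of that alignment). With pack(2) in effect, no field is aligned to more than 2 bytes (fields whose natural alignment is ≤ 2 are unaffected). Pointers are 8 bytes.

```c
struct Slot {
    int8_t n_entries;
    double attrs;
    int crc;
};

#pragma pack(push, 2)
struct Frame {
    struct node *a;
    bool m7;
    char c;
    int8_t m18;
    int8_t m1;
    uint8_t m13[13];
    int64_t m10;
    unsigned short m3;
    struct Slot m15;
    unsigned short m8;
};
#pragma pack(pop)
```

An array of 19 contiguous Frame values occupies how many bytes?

1178

Slot: 0..1  n_entries  (1B, 1-aligned); 1..8  -- padding (7B); 8..16  attrs  (8B, 8-aligned); 16..20  crc  (4B, 4-aligned); 20..24  -- tail padding (4B); sizeof = 24, alignof = 8
0..8  a  (8B, 2-aligned)
8..9  m7  (1B, 1-aligned)
9..10  c  (1B, 1-aligned)
10..11  m18  (1B, 1-aligned)
11..12  m1  (1B, 1-aligned)
12..25  m13  (13B, 1-aligned)
25..26  -- padding (1B)
26..34  m10  (8B, 2-aligned)
34..36  m3  (2B, 2-aligned)
36..60  m15  (24B, 2-aligned)
60..62  m8  (2B, 2-aligned)
sizeof = 62, alignof = 2
array of 19: 19 × 62 = 1178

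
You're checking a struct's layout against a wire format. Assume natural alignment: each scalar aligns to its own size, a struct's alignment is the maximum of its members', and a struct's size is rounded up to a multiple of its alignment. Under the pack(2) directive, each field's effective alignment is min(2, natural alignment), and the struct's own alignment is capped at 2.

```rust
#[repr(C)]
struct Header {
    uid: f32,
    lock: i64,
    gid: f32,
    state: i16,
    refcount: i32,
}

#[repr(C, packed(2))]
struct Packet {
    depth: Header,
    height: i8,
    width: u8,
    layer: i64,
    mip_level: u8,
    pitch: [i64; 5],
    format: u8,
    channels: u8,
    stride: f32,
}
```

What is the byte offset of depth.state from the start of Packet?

20

Header: @0: uid [4B, align 4] → 4; +4 pad (align 8); @8: lock [8B, align 8] → 16; @16: gid [4B, align 4] → 20; @20: state [2B, align 2] → 22; +2 pad (align 4); @24: refcount [4B, align 4] → 28; +4 tail pad (align 8); size 32, align 8
@0: depth [32B, align 2] → 32
within Header: state at 20
0 + 20 = 20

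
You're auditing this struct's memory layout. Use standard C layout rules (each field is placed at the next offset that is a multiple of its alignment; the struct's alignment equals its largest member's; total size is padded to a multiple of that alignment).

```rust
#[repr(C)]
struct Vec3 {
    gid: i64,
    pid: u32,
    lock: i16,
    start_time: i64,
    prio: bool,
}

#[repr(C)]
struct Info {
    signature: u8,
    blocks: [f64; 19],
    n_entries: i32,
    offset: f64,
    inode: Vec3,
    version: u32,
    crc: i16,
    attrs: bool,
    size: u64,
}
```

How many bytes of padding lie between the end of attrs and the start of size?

Vec3: @0: gid [8B, align 8] → 8; @8: pid [4B, align 4] → 12; @12: lock [2B, align 2] → 14; +2 pad (align 8); @16: start_time [8B, align 8] → 24; @24: prio [1B, align 1] → 25; +7 tail pad (align 8); size 32, align 8
@0: signature [1B, align 1] → 1
+7 pad (align 8)
@8: blocks [152B, align 8] → 160
@160: n_entries [4B, align 4] → 164
+4 pad (align 8)
@168: offset [8B, align 8] → 176
@176: inode [32B, align 8] → 208
@208: version [4B, align 4] → 212
@212: crc [2B, align 2] → 214
@214: attrs [1B, align 1] → 215
+1 pad (align 8)
@216: size [8B, align 8] → 224

1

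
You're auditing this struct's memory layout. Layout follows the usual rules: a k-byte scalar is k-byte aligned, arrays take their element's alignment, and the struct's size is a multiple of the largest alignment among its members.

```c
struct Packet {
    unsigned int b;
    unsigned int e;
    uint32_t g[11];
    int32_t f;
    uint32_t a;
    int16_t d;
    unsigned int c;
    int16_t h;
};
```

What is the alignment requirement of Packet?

4

member alignments: b=4, e=4, g=4, f=4, a=4, d=2, c=4, h=2
max = 4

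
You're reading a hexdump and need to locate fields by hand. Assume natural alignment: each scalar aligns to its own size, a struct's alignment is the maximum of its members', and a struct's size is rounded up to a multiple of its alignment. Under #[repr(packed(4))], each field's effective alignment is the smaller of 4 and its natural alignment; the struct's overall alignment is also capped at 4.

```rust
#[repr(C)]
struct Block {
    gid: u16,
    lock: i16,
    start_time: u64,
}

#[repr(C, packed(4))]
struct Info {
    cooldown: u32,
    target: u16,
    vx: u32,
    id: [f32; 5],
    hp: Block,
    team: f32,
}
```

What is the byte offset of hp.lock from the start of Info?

Block: @0: gid [2B, align 2] → 2; @2: lock [2B, align 2] → 4; +4 pad (align 8); @8: start_time [8B, align 8] → 16; size 16, align 8
@0: cooldown [4B, align 4] → 4
@4: target [2B, align 2] → 6
+2 pad (align 4)
@8: vx [4B, align 4] → 12
@12: id [20B, align 4] → 32
@32: hp [16B, align 4] → 48
within Block: lock at 2
32 + 2 = 34

34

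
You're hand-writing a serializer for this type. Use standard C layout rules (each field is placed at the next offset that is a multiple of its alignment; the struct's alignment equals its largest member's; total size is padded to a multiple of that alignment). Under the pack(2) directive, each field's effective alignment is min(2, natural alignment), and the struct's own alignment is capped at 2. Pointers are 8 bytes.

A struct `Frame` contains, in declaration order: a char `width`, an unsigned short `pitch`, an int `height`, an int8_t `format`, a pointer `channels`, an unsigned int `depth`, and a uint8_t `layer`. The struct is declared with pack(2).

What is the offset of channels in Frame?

10

@0: width [1B, align 1] → 1
+1 pad (align 2)
@2: pitch [2B, align 2] → 4
@4: height [4B, align 2] → 8
@8: format [1B, align 1] → 9
+1 pad (align 2)
@10: channels [8B, align 2] → 18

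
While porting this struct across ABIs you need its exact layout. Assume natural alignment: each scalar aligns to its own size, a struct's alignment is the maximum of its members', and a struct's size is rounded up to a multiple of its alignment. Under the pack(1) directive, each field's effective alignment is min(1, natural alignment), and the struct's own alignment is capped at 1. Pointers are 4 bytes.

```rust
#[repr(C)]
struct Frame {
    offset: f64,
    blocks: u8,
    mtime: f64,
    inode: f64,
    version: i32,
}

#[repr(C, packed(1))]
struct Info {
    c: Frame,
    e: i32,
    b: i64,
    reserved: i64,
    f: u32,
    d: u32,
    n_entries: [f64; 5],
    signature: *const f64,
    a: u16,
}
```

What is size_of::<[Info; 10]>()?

Frame: @0: offset [8B, align 8] → 8; @8: blocks [1B, align 1] → 9; +7 pad (align 8); @16: mtime [8B, align 8] → 24; @24: inode [8B, align 8] → 32; @32: version [4B, align 4] → 36; +4 tail pad (align 8); size 40, align 8
@0: c [40B, align 1] → 40
@40: e [4B, align 1] → 44
@44: b [8B, align 1] → 52
@52: reserved [8B, align 1] → 60
@60: f [4B, align 1] → 64
@64: d [4B, align 1] → 68
@68: n_entries [40B, align 1] → 108
@108: signature [4B, align 1] → 112
@112: a [2B, align 1] → 114
size 114, align 1
array of 10: 10 × 114 = 1140

1140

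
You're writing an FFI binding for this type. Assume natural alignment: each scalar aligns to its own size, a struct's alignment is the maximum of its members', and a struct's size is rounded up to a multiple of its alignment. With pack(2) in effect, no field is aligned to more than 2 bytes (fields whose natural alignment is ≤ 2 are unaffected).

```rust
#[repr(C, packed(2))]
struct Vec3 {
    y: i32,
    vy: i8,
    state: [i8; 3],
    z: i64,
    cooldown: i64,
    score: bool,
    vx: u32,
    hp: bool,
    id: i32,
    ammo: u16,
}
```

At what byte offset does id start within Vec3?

@0: y [4B, align 2] → 4
@4: vy [1B, align 1] → 5
@5: state [3B, align 1] → 8
@8: z [8B, align 2] → 16
@16: cooldown [8B, align 2] → 24
@24: score [1B, align 1] → 25
+1 pad (align 2)
@26: vx [4B, align 2] → 30
@30: hp [1B, align 1] → 31
+1 pad (align 2)
@32: id [4B, align 2] → 36

32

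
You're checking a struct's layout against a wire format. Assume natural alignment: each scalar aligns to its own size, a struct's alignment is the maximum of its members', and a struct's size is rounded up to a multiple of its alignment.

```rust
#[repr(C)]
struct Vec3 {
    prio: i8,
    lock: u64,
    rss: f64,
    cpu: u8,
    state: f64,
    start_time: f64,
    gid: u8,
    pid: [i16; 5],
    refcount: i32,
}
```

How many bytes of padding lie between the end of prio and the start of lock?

@0: prio [1B, align 1] → 1
+7 pad (align 8)
@8: lock [8B, align 8] → 16

7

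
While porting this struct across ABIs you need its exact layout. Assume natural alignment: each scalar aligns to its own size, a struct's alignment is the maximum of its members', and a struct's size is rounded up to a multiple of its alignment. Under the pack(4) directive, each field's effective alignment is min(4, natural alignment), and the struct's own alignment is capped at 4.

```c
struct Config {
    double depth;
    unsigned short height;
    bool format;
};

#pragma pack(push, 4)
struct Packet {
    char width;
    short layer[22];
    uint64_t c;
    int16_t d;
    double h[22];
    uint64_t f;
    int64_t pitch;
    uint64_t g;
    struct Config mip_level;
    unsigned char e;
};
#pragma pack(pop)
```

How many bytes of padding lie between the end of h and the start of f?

0

Config: 0..8  depth  (8B, 8-aligned); 8..10  height  (2B, 2-aligned); 10..11  format  (1B, 1-aligned); 11..16  -- tail padding (5B); sizeof = 16, alignof = 8
0..1  width  (1B, 1-aligned)
1..2  -- padding (1B)
2..46  layer  (44B, 2-aligned)
46..48  -- padding (2B)
48..56  c  (8B, 4-aligned)
56..58  d  (2B, 2-aligned)
58..60  -- padding (2B)
60..236  h  (176B, 4-aligned)
236..244  f  (8B, 4-aligned)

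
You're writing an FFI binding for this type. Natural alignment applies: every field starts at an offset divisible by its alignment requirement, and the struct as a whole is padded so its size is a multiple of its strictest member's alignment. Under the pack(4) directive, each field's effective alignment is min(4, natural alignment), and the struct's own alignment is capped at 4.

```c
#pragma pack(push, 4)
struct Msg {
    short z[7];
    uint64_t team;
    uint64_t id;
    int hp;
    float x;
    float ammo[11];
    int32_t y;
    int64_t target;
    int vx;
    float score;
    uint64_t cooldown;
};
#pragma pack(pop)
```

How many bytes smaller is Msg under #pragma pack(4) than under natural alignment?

0

natural layout:
  0..14  z  (14B, 2-aligned)
  14..16  -- padding (2B)
  16..24  team  (8B, 8-aligned)
  24..32  id  (8B, 8-aligned)
  32..36  hp  (4B, 4-aligned)
  36..40  x  (4B, 4-aligned)
  40..84  ammo  (44B, 4-aligned)
  84..88  y  (4B, 4-aligned)
  88..96  target  (8B, 8-aligned)
  96..100  vx  (4B, 4-aligned)
  100..104  score  (4B, 4-aligned)
  104..112  cooldown  (8B, 8-aligned)
  sizeof = 112, alignof = 8
packed(4) layout:
  0..14  z  (14B, 2-aligned)
  14..16  -- padding (2B)
  16..24  team  (8B, 4-aligned)
  24..32  id  (8B, 4-aligned)
  32..36  hp  (4B, 4-aligned)
  36..40  x  (4B, 4-aligned)
  40..84  ammo  (44B, 4-aligned)
  84..88  y  (4B, 4-aligned)
  88..96  target  (8B, 4-aligned)
  96..100  vx  (4B, 4-aligned)
  100..104  score  (4B, 4-aligned)
  104..112  cooldown  (8B, 4-aligned)
  sizeof = 112, alignof = 4
112 − 112 = 0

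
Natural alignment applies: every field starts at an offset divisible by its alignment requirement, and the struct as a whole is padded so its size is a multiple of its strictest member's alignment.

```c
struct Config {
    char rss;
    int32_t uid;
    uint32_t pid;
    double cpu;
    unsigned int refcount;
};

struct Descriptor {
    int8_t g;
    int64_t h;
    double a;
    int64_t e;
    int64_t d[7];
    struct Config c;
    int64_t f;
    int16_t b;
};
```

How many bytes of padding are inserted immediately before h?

Config: 0..1  rss  (1B, 1-aligned); 1..4  -- padding (3B); 4..8  uid  (4B, 4-aligned); 8..12  pid  (4B, 4-aligned); 12..16  -- padding (4B); 16..24  cpu  (8B, 8-aligned); 24..28  refcount  (4B, 4-aligned); 28..32  -- tail padding (4B); sizeof = 32, alignof = 8
0..1  g  (1B, 1-aligned)
1..8  -- padding (7B)
8..16  h  (8B, 8-aligned)

7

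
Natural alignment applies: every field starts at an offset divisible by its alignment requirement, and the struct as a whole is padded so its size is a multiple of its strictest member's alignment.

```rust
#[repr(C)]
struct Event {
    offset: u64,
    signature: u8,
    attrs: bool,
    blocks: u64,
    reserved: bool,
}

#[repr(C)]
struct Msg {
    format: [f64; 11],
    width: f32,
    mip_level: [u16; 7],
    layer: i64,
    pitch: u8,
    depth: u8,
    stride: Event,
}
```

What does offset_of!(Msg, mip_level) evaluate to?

92

Event: @0: offset [8B, align 8] → 8; @8: signature [1B, align 1] → 9; @9: attrs [1B, align 1] → 10; +6 pad (align 8); @16: blocks [8B, align 8] → 24; @24: reserved [1B, align 1] → 25; +7 tail pad (align 8); size 32, align 8
@0: format [88B, align 8] → 88
@88: width [4B, align 4] → 92
@92: mip_level [14B, align 2] → 106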